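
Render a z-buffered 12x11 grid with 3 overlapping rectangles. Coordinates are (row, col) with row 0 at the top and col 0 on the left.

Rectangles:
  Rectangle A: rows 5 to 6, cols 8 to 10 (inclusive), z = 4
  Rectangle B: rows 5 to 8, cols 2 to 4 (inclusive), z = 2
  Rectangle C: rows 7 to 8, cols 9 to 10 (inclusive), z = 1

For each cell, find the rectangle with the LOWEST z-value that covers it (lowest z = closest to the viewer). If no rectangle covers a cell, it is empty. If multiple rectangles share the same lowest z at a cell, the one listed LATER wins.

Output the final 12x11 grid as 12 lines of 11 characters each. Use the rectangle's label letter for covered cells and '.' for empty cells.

...........
...........
...........
...........
...........
..BBB...AAA
..BBB...AAA
..BBB....CC
..BBB....CC
...........
...........
...........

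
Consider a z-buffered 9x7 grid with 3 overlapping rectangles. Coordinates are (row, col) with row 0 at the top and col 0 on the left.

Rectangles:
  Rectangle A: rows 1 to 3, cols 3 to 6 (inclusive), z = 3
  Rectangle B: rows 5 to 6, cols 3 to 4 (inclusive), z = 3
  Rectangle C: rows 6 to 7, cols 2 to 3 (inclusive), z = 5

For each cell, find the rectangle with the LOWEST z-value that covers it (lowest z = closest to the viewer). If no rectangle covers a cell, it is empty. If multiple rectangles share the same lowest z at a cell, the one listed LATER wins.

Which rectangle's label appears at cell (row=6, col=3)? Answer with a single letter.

Check cell (6,3):
  A: rows 1-3 cols 3-6 -> outside (row miss)
  B: rows 5-6 cols 3-4 z=3 -> covers; best now B (z=3)
  C: rows 6-7 cols 2-3 z=5 -> covers; best now B (z=3)
Winner: B at z=3

Answer: B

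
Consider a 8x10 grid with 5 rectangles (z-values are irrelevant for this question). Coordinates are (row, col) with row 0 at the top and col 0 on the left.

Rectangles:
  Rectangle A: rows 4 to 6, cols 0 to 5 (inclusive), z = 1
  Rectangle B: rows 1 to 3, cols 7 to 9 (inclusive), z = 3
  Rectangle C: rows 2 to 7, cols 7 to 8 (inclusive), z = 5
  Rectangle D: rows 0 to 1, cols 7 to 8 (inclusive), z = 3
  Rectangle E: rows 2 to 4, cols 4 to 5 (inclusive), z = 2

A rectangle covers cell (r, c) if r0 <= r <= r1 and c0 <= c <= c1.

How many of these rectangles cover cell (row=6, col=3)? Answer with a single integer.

Check cell (6,3):
  A: rows 4-6 cols 0-5 -> covers
  B: rows 1-3 cols 7-9 -> outside (row miss)
  C: rows 2-7 cols 7-8 -> outside (col miss)
  D: rows 0-1 cols 7-8 -> outside (row miss)
  E: rows 2-4 cols 4-5 -> outside (row miss)
Count covering = 1

Answer: 1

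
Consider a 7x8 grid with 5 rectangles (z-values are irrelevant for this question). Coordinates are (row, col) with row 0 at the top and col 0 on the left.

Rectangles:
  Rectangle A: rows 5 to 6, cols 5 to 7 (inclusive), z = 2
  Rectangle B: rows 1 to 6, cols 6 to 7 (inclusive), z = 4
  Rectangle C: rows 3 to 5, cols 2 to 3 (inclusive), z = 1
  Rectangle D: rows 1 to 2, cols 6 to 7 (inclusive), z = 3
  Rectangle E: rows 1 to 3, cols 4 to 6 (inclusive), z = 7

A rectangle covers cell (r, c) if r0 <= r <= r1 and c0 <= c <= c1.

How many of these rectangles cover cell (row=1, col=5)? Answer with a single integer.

Check cell (1,5):
  A: rows 5-6 cols 5-7 -> outside (row miss)
  B: rows 1-6 cols 6-7 -> outside (col miss)
  C: rows 3-5 cols 2-3 -> outside (row miss)
  D: rows 1-2 cols 6-7 -> outside (col miss)
  E: rows 1-3 cols 4-6 -> covers
Count covering = 1

Answer: 1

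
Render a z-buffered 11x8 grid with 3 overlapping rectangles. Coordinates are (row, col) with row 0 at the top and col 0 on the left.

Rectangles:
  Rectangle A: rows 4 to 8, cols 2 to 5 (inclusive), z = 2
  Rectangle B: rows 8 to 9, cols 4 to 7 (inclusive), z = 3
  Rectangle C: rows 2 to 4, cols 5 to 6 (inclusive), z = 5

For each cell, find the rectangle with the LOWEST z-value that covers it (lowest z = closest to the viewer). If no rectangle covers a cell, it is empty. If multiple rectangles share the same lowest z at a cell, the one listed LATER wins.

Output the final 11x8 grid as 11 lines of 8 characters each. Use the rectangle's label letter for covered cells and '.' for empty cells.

........
........
.....CC.
.....CC.
..AAAAC.
..AAAA..
..AAAA..
..AAAA..
..AAAABB
....BBBB
........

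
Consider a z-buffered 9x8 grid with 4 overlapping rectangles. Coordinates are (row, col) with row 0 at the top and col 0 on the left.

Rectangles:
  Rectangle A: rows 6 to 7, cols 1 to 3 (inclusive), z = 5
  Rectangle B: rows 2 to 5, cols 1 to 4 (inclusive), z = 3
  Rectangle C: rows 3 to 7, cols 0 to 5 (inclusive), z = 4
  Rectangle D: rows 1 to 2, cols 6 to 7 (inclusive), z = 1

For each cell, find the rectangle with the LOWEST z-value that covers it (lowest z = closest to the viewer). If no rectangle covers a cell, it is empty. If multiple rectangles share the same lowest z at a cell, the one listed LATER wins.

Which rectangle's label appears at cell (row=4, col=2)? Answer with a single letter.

Answer: B

Derivation:
Check cell (4,2):
  A: rows 6-7 cols 1-3 -> outside (row miss)
  B: rows 2-5 cols 1-4 z=3 -> covers; best now B (z=3)
  C: rows 3-7 cols 0-5 z=4 -> covers; best now B (z=3)
  D: rows 1-2 cols 6-7 -> outside (row miss)
Winner: B at z=3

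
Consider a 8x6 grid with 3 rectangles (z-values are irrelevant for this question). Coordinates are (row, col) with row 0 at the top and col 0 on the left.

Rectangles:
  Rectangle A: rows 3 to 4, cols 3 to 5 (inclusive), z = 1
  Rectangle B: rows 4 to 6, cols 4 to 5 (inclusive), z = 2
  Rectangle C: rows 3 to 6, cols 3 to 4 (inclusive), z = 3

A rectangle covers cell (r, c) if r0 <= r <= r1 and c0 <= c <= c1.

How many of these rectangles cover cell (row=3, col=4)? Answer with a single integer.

Answer: 2

Derivation:
Check cell (3,4):
  A: rows 3-4 cols 3-5 -> covers
  B: rows 4-6 cols 4-5 -> outside (row miss)
  C: rows 3-6 cols 3-4 -> covers
Count covering = 2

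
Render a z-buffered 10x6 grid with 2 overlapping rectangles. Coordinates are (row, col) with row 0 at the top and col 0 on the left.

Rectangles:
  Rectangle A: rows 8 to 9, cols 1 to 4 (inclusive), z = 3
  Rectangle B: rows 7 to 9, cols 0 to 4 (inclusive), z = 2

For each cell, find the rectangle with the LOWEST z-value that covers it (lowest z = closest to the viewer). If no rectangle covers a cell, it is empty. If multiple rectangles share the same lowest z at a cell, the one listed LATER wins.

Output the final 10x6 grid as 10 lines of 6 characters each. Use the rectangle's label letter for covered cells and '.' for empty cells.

......
......
......
......
......
......
......
BBBBB.
BBBBB.
BBBBB.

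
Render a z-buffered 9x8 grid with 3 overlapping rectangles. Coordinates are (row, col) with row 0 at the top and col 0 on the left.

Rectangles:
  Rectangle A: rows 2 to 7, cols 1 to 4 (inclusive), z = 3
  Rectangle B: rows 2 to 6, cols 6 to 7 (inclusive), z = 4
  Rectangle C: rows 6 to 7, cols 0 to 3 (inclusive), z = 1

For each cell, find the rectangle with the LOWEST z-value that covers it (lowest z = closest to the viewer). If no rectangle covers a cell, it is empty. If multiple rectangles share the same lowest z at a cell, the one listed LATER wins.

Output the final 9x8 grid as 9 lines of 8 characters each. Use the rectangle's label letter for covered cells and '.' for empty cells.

........
........
.AAAA.BB
.AAAA.BB
.AAAA.BB
.AAAA.BB
CCCCA.BB
CCCCA...
........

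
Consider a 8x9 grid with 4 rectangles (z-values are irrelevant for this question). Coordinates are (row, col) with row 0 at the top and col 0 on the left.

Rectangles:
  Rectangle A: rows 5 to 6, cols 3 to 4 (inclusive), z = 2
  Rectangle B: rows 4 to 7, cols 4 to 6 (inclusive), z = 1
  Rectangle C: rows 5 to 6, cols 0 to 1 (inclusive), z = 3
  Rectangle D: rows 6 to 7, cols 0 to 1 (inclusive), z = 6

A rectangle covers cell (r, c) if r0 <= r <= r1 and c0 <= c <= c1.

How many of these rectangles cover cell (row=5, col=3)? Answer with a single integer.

Check cell (5,3):
  A: rows 5-6 cols 3-4 -> covers
  B: rows 4-7 cols 4-6 -> outside (col miss)
  C: rows 5-6 cols 0-1 -> outside (col miss)
  D: rows 6-7 cols 0-1 -> outside (row miss)
Count covering = 1

Answer: 1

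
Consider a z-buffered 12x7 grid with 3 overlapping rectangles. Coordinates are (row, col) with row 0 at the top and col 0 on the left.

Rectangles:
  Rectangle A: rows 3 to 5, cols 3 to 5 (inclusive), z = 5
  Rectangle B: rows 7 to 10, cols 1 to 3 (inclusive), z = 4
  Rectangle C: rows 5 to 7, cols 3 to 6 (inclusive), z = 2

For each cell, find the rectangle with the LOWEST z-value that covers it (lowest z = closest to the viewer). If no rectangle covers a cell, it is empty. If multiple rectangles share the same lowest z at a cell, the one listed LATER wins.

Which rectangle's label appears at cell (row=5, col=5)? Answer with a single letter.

Answer: C

Derivation:
Check cell (5,5):
  A: rows 3-5 cols 3-5 z=5 -> covers; best now A (z=5)
  B: rows 7-10 cols 1-3 -> outside (row miss)
  C: rows 5-7 cols 3-6 z=2 -> covers; best now C (z=2)
Winner: C at z=2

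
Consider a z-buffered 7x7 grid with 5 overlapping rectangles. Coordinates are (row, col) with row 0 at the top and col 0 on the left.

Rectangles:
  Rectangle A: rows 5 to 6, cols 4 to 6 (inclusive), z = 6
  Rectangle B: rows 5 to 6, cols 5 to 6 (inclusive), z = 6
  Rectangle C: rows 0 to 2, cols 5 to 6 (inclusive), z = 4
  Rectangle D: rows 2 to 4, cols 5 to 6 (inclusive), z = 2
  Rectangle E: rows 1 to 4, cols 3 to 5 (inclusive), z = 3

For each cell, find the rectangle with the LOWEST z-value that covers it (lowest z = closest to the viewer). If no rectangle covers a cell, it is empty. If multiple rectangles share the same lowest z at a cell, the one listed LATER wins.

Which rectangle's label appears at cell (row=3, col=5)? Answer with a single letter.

Answer: D

Derivation:
Check cell (3,5):
  A: rows 5-6 cols 4-6 -> outside (row miss)
  B: rows 5-6 cols 5-6 -> outside (row miss)
  C: rows 0-2 cols 5-6 -> outside (row miss)
  D: rows 2-4 cols 5-6 z=2 -> covers; best now D (z=2)
  E: rows 1-4 cols 3-5 z=3 -> covers; best now D (z=2)
Winner: D at z=2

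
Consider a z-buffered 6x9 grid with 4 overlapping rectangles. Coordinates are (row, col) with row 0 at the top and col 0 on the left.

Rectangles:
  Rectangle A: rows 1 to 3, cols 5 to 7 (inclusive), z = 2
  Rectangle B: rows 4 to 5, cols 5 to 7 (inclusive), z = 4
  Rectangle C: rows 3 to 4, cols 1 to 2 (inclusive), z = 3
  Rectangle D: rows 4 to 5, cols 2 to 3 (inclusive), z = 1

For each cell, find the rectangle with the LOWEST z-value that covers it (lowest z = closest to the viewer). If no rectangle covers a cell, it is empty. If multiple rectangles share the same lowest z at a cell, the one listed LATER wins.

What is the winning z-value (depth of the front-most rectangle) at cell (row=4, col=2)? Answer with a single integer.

Answer: 1

Derivation:
Check cell (4,2):
  A: rows 1-3 cols 5-7 -> outside (row miss)
  B: rows 4-5 cols 5-7 -> outside (col miss)
  C: rows 3-4 cols 1-2 z=3 -> covers; best now C (z=3)
  D: rows 4-5 cols 2-3 z=1 -> covers; best now D (z=1)
Winner: D at z=1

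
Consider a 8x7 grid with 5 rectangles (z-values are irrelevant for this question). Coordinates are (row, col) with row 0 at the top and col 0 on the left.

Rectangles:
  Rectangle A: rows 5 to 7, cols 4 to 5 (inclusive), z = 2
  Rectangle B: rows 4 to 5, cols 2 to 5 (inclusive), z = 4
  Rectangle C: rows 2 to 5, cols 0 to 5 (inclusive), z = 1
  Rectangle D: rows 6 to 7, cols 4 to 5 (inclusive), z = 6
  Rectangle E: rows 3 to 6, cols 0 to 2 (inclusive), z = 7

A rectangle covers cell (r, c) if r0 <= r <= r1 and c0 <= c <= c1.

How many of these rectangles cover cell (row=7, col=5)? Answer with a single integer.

Answer: 2

Derivation:
Check cell (7,5):
  A: rows 5-7 cols 4-5 -> covers
  B: rows 4-5 cols 2-5 -> outside (row miss)
  C: rows 2-5 cols 0-5 -> outside (row miss)
  D: rows 6-7 cols 4-5 -> covers
  E: rows 3-6 cols 0-2 -> outside (row miss)
Count covering = 2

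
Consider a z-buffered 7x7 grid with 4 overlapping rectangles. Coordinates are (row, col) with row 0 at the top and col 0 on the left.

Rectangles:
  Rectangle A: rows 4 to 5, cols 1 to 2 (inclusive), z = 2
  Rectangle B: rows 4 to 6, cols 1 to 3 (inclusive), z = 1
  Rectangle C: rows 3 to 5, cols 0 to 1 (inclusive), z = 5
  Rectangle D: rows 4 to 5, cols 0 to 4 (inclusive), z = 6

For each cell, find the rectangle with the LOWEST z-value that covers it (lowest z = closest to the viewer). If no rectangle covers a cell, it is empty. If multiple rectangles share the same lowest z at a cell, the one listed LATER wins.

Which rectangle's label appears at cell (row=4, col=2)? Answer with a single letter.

Answer: B

Derivation:
Check cell (4,2):
  A: rows 4-5 cols 1-2 z=2 -> covers; best now A (z=2)
  B: rows 4-6 cols 1-3 z=1 -> covers; best now B (z=1)
  C: rows 3-5 cols 0-1 -> outside (col miss)
  D: rows 4-5 cols 0-4 z=6 -> covers; best now B (z=1)
Winner: B at z=1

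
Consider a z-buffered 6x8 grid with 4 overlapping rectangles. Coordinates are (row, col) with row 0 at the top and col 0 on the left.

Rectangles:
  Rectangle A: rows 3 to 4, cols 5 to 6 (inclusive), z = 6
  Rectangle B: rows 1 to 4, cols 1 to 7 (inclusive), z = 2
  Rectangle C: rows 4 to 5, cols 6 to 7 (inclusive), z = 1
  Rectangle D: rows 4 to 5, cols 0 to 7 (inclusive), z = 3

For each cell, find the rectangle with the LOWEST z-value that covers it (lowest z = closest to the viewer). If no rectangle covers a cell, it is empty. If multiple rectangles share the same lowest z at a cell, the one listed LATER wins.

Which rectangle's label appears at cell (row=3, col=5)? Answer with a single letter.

Check cell (3,5):
  A: rows 3-4 cols 5-6 z=6 -> covers; best now A (z=6)
  B: rows 1-4 cols 1-7 z=2 -> covers; best now B (z=2)
  C: rows 4-5 cols 6-7 -> outside (row miss)
  D: rows 4-5 cols 0-7 -> outside (row miss)
Winner: B at z=2

Answer: B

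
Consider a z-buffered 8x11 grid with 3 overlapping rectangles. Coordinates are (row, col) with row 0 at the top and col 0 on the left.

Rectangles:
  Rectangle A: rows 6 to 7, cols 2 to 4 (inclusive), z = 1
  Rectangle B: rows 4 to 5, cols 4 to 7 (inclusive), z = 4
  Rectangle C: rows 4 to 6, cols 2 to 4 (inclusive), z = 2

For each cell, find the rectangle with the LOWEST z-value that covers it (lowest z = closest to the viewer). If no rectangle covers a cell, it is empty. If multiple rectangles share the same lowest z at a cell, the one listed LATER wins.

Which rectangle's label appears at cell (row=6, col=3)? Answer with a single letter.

Check cell (6,3):
  A: rows 6-7 cols 2-4 z=1 -> covers; best now A (z=1)
  B: rows 4-5 cols 4-7 -> outside (row miss)
  C: rows 4-6 cols 2-4 z=2 -> covers; best now A (z=1)
Winner: A at z=1

Answer: A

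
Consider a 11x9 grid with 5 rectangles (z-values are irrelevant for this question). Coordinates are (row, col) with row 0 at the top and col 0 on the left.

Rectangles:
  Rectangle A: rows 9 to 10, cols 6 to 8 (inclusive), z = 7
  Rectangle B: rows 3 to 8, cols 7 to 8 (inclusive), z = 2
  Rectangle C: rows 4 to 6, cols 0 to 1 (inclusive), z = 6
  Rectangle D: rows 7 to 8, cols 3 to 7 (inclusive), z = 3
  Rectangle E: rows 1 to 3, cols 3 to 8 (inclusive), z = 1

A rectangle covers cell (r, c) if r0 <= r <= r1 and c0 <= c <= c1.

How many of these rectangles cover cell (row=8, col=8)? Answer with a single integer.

Check cell (8,8):
  A: rows 9-10 cols 6-8 -> outside (row miss)
  B: rows 3-8 cols 7-8 -> covers
  C: rows 4-6 cols 0-1 -> outside (row miss)
  D: rows 7-8 cols 3-7 -> outside (col miss)
  E: rows 1-3 cols 3-8 -> outside (row miss)
Count covering = 1

Answer: 1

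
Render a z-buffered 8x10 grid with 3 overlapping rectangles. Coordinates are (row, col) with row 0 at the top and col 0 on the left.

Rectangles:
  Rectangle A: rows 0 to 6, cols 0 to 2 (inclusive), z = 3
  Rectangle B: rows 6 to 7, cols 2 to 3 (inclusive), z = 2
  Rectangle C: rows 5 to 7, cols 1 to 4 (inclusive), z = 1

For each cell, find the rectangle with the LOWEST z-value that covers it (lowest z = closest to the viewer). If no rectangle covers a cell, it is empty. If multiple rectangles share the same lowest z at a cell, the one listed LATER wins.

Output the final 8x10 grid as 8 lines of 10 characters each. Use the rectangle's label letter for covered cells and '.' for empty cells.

AAA.......
AAA.......
AAA.......
AAA.......
AAA.......
ACCCC.....
ACCCC.....
.CCCC.....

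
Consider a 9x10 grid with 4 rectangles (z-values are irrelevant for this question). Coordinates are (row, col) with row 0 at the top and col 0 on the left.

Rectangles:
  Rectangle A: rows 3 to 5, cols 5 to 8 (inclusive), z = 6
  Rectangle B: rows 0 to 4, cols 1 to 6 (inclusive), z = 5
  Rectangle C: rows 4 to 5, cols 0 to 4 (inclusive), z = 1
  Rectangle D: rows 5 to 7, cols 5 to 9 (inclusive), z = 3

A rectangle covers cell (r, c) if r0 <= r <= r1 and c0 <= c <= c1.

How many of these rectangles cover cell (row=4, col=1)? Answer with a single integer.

Check cell (4,1):
  A: rows 3-5 cols 5-8 -> outside (col miss)
  B: rows 0-4 cols 1-6 -> covers
  C: rows 4-5 cols 0-4 -> covers
  D: rows 5-7 cols 5-9 -> outside (row miss)
Count covering = 2

Answer: 2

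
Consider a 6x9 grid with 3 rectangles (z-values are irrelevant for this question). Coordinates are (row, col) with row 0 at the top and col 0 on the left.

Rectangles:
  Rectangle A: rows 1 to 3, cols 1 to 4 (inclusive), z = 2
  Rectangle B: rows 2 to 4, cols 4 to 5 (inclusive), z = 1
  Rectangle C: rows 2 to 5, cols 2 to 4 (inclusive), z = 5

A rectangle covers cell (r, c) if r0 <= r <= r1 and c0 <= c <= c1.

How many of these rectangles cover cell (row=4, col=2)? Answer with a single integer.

Answer: 1

Derivation:
Check cell (4,2):
  A: rows 1-3 cols 1-4 -> outside (row miss)
  B: rows 2-4 cols 4-5 -> outside (col miss)
  C: rows 2-5 cols 2-4 -> covers
Count covering = 1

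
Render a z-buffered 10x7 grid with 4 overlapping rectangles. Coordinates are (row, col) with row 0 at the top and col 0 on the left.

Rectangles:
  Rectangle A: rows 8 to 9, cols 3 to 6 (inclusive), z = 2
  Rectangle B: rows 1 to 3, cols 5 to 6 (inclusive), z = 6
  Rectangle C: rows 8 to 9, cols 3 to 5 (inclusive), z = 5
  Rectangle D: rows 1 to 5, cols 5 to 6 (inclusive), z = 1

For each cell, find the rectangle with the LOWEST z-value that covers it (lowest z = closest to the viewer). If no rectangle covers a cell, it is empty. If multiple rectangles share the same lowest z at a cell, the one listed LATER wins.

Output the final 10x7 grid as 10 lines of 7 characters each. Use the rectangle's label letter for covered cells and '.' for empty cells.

.......
.....DD
.....DD
.....DD
.....DD
.....DD
.......
.......
...AAAA
...AAAA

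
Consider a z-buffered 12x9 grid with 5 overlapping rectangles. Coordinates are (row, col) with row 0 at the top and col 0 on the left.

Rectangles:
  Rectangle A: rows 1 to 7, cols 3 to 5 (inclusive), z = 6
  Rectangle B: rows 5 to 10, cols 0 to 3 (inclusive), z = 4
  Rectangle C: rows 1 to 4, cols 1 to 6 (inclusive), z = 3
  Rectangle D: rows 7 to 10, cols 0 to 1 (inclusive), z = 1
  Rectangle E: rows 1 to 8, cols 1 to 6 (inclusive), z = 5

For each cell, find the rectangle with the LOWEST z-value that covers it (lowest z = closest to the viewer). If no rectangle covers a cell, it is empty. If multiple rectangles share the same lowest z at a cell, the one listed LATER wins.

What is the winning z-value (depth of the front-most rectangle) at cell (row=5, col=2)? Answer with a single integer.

Check cell (5,2):
  A: rows 1-7 cols 3-5 -> outside (col miss)
  B: rows 5-10 cols 0-3 z=4 -> covers; best now B (z=4)
  C: rows 1-4 cols 1-6 -> outside (row miss)
  D: rows 7-10 cols 0-1 -> outside (row miss)
  E: rows 1-8 cols 1-6 z=5 -> covers; best now B (z=4)
Winner: B at z=4

Answer: 4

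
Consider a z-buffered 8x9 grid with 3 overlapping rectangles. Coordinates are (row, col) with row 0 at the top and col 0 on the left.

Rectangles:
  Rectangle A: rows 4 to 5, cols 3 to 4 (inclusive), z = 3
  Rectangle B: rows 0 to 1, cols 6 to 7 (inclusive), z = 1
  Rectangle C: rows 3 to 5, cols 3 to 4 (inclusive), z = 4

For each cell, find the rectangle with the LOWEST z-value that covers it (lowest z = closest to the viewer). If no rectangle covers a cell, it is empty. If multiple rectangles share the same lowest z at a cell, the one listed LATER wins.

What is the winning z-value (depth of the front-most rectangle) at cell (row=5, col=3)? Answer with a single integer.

Check cell (5,3):
  A: rows 4-5 cols 3-4 z=3 -> covers; best now A (z=3)
  B: rows 0-1 cols 6-7 -> outside (row miss)
  C: rows 3-5 cols 3-4 z=4 -> covers; best now A (z=3)
Winner: A at z=3

Answer: 3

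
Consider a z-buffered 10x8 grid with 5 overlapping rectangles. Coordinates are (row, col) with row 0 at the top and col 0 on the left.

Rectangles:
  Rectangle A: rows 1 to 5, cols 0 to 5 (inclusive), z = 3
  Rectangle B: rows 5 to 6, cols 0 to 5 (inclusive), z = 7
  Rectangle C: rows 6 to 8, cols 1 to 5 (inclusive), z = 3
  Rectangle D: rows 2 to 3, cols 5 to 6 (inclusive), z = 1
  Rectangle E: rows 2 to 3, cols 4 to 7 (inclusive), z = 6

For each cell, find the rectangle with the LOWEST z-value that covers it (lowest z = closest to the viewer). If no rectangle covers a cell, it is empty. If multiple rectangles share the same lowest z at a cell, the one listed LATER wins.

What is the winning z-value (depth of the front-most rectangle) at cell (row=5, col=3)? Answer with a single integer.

Check cell (5,3):
  A: rows 1-5 cols 0-5 z=3 -> covers; best now A (z=3)
  B: rows 5-6 cols 0-5 z=7 -> covers; best now A (z=3)
  C: rows 6-8 cols 1-5 -> outside (row miss)
  D: rows 2-3 cols 5-6 -> outside (row miss)
  E: rows 2-3 cols 4-7 -> outside (row miss)
Winner: A at z=3

Answer: 3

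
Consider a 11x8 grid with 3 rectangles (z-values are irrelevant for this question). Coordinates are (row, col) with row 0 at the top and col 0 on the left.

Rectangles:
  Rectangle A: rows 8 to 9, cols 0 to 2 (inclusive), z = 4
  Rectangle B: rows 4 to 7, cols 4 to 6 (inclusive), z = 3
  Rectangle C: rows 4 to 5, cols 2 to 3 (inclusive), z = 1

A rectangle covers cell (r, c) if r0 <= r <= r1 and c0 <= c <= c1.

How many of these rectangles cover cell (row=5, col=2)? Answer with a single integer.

Answer: 1

Derivation:
Check cell (5,2):
  A: rows 8-9 cols 0-2 -> outside (row miss)
  B: rows 4-7 cols 4-6 -> outside (col miss)
  C: rows 4-5 cols 2-3 -> covers
Count covering = 1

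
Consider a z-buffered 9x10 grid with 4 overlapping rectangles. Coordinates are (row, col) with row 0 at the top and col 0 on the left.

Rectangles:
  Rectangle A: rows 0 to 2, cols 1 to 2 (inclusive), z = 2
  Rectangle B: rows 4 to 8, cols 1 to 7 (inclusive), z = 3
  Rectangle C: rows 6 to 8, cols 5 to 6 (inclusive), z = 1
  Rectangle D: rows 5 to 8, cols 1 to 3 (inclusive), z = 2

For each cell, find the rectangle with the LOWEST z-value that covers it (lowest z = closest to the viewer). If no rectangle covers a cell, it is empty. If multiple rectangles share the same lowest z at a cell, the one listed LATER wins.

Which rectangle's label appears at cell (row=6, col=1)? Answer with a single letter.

Answer: D

Derivation:
Check cell (6,1):
  A: rows 0-2 cols 1-2 -> outside (row miss)
  B: rows 4-8 cols 1-7 z=3 -> covers; best now B (z=3)
  C: rows 6-8 cols 5-6 -> outside (col miss)
  D: rows 5-8 cols 1-3 z=2 -> covers; best now D (z=2)
Winner: D at z=2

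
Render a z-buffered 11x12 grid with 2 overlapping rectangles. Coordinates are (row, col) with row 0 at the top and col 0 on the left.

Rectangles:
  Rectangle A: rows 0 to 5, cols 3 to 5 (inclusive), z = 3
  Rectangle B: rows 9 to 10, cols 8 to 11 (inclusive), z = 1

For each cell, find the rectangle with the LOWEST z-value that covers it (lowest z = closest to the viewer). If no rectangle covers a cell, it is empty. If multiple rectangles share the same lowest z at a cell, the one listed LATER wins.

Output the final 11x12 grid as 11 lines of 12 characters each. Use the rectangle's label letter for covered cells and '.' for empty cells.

...AAA......
...AAA......
...AAA......
...AAA......
...AAA......
...AAA......
............
............
............
........BBBB
........BBBB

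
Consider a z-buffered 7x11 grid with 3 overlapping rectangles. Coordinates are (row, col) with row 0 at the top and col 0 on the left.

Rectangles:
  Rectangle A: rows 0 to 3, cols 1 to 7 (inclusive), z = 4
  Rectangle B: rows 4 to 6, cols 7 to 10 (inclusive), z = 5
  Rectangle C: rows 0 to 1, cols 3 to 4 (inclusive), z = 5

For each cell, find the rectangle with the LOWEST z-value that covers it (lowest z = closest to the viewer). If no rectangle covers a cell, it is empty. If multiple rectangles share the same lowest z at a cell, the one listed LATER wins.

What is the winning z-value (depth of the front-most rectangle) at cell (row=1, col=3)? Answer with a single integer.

Check cell (1,3):
  A: rows 0-3 cols 1-7 z=4 -> covers; best now A (z=4)
  B: rows 4-6 cols 7-10 -> outside (row miss)
  C: rows 0-1 cols 3-4 z=5 -> covers; best now A (z=4)
Winner: A at z=4

Answer: 4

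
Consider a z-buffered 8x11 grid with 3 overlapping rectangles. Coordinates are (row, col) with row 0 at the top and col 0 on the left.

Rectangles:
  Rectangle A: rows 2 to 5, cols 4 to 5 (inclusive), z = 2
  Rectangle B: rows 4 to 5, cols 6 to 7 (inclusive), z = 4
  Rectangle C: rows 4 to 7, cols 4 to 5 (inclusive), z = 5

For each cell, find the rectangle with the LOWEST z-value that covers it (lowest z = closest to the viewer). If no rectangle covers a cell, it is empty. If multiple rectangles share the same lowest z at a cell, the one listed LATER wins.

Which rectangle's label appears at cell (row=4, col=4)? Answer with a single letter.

Check cell (4,4):
  A: rows 2-5 cols 4-5 z=2 -> covers; best now A (z=2)
  B: rows 4-5 cols 6-7 -> outside (col miss)
  C: rows 4-7 cols 4-5 z=5 -> covers; best now A (z=2)
Winner: A at z=2

Answer: A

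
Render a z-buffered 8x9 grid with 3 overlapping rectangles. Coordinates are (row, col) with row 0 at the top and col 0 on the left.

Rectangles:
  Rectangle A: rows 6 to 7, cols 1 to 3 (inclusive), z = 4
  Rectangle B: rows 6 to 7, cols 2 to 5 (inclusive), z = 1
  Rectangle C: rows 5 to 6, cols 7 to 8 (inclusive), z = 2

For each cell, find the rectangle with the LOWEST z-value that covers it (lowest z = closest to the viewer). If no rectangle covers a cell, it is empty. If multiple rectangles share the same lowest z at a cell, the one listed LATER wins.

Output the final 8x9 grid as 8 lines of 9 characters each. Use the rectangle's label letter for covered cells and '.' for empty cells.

.........
.........
.........
.........
.........
.......CC
.ABBBB.CC
.ABBBB...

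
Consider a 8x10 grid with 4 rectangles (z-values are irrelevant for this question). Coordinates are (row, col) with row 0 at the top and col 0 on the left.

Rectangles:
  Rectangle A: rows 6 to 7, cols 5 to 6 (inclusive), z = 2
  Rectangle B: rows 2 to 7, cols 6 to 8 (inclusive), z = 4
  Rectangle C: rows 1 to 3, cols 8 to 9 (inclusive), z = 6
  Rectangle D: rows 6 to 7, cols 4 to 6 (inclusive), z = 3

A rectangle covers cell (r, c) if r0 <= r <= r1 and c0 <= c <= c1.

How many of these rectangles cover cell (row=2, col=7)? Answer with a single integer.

Answer: 1

Derivation:
Check cell (2,7):
  A: rows 6-7 cols 5-6 -> outside (row miss)
  B: rows 2-7 cols 6-8 -> covers
  C: rows 1-3 cols 8-9 -> outside (col miss)
  D: rows 6-7 cols 4-6 -> outside (row miss)
Count covering = 1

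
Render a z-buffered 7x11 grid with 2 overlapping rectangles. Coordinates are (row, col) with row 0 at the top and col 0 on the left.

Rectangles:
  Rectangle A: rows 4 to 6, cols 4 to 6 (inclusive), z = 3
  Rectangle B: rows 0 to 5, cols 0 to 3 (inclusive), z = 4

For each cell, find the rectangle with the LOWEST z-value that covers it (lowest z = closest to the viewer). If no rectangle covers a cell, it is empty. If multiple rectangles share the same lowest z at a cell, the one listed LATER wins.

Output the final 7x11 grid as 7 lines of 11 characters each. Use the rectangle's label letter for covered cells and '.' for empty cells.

BBBB.......
BBBB.......
BBBB.......
BBBB.......
BBBBAAA....
BBBBAAA....
....AAA....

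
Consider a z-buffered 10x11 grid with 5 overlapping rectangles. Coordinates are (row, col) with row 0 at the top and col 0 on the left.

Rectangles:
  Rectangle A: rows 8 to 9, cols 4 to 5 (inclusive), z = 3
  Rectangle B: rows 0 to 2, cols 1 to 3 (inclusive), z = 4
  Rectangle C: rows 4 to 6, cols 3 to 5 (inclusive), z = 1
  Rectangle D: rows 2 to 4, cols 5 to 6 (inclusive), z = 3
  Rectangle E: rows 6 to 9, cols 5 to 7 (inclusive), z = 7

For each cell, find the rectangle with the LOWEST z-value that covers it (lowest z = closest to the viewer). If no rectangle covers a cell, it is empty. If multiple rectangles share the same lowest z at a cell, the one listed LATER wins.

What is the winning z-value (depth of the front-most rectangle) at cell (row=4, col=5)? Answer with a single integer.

Answer: 1

Derivation:
Check cell (4,5):
  A: rows 8-9 cols 4-5 -> outside (row miss)
  B: rows 0-2 cols 1-3 -> outside (row miss)
  C: rows 4-6 cols 3-5 z=1 -> covers; best now C (z=1)
  D: rows 2-4 cols 5-6 z=3 -> covers; best now C (z=1)
  E: rows 6-9 cols 5-7 -> outside (row miss)
Winner: C at z=1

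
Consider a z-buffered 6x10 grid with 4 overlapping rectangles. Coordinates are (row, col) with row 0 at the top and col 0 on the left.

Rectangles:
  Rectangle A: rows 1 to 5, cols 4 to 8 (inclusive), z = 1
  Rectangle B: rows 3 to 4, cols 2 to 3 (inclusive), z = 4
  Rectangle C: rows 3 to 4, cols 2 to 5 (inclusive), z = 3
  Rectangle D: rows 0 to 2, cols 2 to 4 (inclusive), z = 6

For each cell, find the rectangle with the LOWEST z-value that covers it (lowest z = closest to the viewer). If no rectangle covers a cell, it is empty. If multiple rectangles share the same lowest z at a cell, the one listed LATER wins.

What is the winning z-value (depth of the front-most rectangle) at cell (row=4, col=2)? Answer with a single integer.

Check cell (4,2):
  A: rows 1-5 cols 4-8 -> outside (col miss)
  B: rows 3-4 cols 2-3 z=4 -> covers; best now B (z=4)
  C: rows 3-4 cols 2-5 z=3 -> covers; best now C (z=3)
  D: rows 0-2 cols 2-4 -> outside (row miss)
Winner: C at z=3

Answer: 3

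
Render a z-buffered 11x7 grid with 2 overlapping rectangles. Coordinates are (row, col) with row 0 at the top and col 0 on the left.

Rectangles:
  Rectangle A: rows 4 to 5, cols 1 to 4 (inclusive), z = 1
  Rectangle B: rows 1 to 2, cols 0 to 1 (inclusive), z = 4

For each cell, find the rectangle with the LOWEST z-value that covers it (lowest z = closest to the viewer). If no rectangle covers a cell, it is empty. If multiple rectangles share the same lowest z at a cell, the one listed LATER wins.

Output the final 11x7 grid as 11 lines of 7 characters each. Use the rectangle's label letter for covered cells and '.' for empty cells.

.......
BB.....
BB.....
.......
.AAAA..
.AAAA..
.......
.......
.......
.......
.......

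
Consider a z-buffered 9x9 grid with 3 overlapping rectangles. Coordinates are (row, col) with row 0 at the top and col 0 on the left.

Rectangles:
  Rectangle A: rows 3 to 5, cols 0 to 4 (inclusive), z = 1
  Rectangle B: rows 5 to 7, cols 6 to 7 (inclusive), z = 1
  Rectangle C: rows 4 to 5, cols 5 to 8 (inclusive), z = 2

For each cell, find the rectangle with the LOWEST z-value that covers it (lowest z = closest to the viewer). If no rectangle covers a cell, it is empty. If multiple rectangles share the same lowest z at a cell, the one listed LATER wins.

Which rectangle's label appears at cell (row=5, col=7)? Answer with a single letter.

Answer: B

Derivation:
Check cell (5,7):
  A: rows 3-5 cols 0-4 -> outside (col miss)
  B: rows 5-7 cols 6-7 z=1 -> covers; best now B (z=1)
  C: rows 4-5 cols 5-8 z=2 -> covers; best now B (z=1)
Winner: B at z=1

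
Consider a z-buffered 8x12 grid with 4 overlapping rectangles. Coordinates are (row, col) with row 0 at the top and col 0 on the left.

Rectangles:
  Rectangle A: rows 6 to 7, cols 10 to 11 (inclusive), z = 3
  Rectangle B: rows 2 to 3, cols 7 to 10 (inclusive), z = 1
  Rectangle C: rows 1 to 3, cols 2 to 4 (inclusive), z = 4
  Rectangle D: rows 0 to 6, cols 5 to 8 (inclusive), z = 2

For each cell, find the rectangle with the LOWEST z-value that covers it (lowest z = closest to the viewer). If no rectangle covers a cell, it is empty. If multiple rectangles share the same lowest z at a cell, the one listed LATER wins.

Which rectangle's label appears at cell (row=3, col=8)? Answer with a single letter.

Answer: B

Derivation:
Check cell (3,8):
  A: rows 6-7 cols 10-11 -> outside (row miss)
  B: rows 2-3 cols 7-10 z=1 -> covers; best now B (z=1)
  C: rows 1-3 cols 2-4 -> outside (col miss)
  D: rows 0-6 cols 5-8 z=2 -> covers; best now B (z=1)
Winner: B at z=1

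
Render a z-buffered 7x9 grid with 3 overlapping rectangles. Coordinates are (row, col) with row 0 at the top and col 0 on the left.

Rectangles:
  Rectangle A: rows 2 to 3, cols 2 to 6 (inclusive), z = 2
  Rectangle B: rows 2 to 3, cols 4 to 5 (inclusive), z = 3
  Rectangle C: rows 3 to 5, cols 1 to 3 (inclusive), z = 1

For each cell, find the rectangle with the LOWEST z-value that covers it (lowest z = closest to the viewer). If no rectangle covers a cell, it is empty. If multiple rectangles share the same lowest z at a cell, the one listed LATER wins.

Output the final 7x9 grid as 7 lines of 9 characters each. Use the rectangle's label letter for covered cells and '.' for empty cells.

.........
.........
..AAAAA..
.CCCAAA..
.CCC.....
.CCC.....
.........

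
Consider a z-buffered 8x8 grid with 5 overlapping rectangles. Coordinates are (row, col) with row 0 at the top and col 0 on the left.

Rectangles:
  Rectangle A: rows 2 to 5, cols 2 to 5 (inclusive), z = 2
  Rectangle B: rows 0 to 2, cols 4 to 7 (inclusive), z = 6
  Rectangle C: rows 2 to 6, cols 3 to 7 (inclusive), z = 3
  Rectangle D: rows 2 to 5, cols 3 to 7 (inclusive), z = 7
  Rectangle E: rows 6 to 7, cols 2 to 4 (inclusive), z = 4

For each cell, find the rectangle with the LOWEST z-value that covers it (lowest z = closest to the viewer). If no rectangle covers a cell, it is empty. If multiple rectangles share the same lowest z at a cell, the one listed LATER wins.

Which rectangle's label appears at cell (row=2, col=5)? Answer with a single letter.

Check cell (2,5):
  A: rows 2-5 cols 2-5 z=2 -> covers; best now A (z=2)
  B: rows 0-2 cols 4-7 z=6 -> covers; best now A (z=2)
  C: rows 2-6 cols 3-7 z=3 -> covers; best now A (z=2)
  D: rows 2-5 cols 3-7 z=7 -> covers; best now A (z=2)
  E: rows 6-7 cols 2-4 -> outside (row miss)
Winner: A at z=2

Answer: A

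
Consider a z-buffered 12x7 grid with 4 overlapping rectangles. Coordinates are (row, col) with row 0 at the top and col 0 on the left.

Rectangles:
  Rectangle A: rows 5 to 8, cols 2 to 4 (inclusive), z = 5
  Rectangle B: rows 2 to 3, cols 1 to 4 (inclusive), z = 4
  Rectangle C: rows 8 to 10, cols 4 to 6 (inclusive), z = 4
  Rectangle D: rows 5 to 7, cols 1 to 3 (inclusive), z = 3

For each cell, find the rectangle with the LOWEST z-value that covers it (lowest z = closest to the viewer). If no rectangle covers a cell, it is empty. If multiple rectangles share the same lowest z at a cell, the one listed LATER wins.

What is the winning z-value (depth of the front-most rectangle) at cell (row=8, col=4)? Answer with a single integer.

Answer: 4

Derivation:
Check cell (8,4):
  A: rows 5-8 cols 2-4 z=5 -> covers; best now A (z=5)
  B: rows 2-3 cols 1-4 -> outside (row miss)
  C: rows 8-10 cols 4-6 z=4 -> covers; best now C (z=4)
  D: rows 5-7 cols 1-3 -> outside (row miss)
Winner: C at z=4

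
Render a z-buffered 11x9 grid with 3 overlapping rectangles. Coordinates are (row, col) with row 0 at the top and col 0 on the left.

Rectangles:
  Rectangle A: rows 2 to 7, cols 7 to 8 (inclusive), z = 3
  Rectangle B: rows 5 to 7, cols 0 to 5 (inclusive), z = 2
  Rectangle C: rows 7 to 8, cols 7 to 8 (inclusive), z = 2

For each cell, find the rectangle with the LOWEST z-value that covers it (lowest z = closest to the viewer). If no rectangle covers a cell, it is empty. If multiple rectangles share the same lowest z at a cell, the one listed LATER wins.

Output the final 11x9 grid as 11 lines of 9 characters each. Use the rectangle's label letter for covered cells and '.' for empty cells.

.........
.........
.......AA
.......AA
.......AA
BBBBBB.AA
BBBBBB.AA
BBBBBB.CC
.......CC
.........
.........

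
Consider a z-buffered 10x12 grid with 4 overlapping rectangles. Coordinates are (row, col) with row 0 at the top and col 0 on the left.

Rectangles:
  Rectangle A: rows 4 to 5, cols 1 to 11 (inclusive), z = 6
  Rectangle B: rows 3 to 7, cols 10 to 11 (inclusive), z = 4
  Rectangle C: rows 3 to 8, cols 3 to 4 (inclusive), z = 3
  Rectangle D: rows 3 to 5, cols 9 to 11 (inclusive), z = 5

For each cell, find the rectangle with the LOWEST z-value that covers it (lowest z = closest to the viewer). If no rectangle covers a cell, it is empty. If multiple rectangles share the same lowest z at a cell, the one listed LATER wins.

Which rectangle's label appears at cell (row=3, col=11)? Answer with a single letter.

Answer: B

Derivation:
Check cell (3,11):
  A: rows 4-5 cols 1-11 -> outside (row miss)
  B: rows 3-7 cols 10-11 z=4 -> covers; best now B (z=4)
  C: rows 3-8 cols 3-4 -> outside (col miss)
  D: rows 3-5 cols 9-11 z=5 -> covers; best now B (z=4)
Winner: B at z=4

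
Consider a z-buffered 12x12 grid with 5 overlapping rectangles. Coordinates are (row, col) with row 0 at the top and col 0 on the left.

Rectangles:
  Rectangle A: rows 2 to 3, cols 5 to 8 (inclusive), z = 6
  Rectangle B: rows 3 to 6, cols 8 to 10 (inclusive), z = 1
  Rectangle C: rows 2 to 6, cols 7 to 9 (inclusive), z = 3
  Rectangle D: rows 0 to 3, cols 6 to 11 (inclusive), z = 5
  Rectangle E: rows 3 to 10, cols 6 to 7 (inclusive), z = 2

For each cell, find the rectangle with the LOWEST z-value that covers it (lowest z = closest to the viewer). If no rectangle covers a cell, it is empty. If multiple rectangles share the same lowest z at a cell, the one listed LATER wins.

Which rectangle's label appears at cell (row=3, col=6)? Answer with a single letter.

Check cell (3,6):
  A: rows 2-3 cols 5-8 z=6 -> covers; best now A (z=6)
  B: rows 3-6 cols 8-10 -> outside (col miss)
  C: rows 2-6 cols 7-9 -> outside (col miss)
  D: rows 0-3 cols 6-11 z=5 -> covers; best now D (z=5)
  E: rows 3-10 cols 6-7 z=2 -> covers; best now E (z=2)
Winner: E at z=2

Answer: E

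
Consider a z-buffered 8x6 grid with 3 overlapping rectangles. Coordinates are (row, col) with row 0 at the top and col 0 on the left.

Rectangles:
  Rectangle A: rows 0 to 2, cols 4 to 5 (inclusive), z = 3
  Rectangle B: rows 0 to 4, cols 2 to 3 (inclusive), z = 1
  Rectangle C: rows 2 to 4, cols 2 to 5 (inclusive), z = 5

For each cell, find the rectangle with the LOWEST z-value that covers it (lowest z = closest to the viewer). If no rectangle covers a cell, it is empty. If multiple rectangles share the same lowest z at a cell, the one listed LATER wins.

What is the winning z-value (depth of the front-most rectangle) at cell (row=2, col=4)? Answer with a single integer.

Check cell (2,4):
  A: rows 0-2 cols 4-5 z=3 -> covers; best now A (z=3)
  B: rows 0-4 cols 2-3 -> outside (col miss)
  C: rows 2-4 cols 2-5 z=5 -> covers; best now A (z=3)
Winner: A at z=3

Answer: 3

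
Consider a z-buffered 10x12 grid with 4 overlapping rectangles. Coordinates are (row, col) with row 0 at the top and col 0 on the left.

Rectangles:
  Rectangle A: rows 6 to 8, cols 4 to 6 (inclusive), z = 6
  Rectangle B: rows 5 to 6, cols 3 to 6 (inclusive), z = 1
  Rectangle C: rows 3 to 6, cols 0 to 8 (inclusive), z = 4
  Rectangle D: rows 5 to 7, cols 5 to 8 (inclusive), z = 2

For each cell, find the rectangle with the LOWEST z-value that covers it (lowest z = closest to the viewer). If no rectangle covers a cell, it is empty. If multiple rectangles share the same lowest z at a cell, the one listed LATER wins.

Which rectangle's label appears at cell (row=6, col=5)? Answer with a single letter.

Answer: B

Derivation:
Check cell (6,5):
  A: rows 6-8 cols 4-6 z=6 -> covers; best now A (z=6)
  B: rows 5-6 cols 3-6 z=1 -> covers; best now B (z=1)
  C: rows 3-6 cols 0-8 z=4 -> covers; best now B (z=1)
  D: rows 5-7 cols 5-8 z=2 -> covers; best now B (z=1)
Winner: B at z=1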